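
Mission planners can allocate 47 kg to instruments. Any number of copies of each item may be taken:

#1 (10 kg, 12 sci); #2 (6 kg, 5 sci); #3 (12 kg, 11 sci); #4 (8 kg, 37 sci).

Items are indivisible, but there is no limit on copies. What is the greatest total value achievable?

190 sci

Best value-per-unit is #4 at 37/8; filling with it alone gives 5×37 = 185.
Optimal mix: 1×#2 + 5×#4 → mass 46, value 190.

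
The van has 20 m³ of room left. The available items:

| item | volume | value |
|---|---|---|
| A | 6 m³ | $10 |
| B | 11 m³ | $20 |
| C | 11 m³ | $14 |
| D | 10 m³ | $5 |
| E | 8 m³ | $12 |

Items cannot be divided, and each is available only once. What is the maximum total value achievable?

Check high-value combinations within 20 m³:
- B+E: volume 11+8=19, value 20+12=32
- A+B: volume 6+11=17, value 10+20=30
- C+E: volume 11+8=19, value 14+12=26
- A+C: volume 6+11=17, value 10+14=24
- A+E: volume 6+8=14, value 10+12=22
Best: $32.

$32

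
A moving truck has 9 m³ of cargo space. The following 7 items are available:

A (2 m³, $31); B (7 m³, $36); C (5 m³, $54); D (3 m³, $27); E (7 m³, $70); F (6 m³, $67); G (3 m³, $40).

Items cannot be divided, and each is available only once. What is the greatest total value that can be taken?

$107

Check high-value combinations within 9 m³:
- F+G: volume 6+3=9, value 67+40=107
- A+E: volume 2+7=9, value 31+70=101
- A+F: volume 2+6=8, value 31+67=98
- A+D+G: volume 2+3+3=8, value 31+27+40=98
Best: $107.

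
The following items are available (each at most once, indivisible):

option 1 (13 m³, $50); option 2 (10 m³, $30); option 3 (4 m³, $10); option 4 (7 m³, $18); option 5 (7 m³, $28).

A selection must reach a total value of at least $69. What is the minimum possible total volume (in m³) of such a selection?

20

Subsets with value ≥ 69, sorted by total volume:
- option 1+option 5: volume 20, value 78
- option 1+option 2: volume 23, value 80
- option 1+option 3+option 5: volume 24, value 88
- option 1+option 3+option 4: volume 24, value 78
Minimum volume: 20 m³.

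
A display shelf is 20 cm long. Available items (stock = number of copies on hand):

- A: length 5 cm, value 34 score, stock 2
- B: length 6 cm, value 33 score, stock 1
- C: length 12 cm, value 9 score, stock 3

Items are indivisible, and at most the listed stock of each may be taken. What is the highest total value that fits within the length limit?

Best selections within length 20 and stock limits:
- 2×A + 1×B: length 16, value 101
- 2×A: length 10, value 68
- 1×A + 1×B: length 11, value 67
Best: 101 score.

101 score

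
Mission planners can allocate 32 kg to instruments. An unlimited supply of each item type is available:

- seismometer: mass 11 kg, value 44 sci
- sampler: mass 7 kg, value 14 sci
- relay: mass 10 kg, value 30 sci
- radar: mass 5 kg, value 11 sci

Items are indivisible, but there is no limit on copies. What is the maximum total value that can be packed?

118 sci

Best value-per-unit is seismometer at 44/11; filling with it alone gives 2×44 = 88.
Optimal mix: 2×seismometer + 1×relay → mass 32, value 118.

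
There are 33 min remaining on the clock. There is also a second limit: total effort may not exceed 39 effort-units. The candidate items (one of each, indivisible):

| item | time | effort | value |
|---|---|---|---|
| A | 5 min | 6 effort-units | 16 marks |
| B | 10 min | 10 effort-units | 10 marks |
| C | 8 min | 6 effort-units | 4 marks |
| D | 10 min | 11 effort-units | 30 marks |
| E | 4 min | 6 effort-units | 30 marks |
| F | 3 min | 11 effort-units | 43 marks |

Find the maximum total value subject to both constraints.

Feasible sets respecting both limits:
- A+D+E+F: time 22, effort 34, value 119
- B+D+E+F: time 27, effort 38, value 113
- C+D+E+F: time 25, effort 34, value 107
- A+B+C+E+F: time 30, effort 39, value 103
Best: 119 marks.

119 marks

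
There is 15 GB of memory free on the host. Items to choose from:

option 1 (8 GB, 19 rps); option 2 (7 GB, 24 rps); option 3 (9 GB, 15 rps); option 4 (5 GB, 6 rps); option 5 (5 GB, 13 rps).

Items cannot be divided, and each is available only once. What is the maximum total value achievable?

43 rps

Check high-value combinations within 15 GB:
- option 1+option 2: memory 8+7=15, value 19+24=43
- option 2+option 5: memory 7+5=12, value 24+13=37
- option 1+option 5: memory 8+5=13, value 19+13=32
- option 2+option 4: memory 7+5=12, value 24+6=30
- option 3+option 5: memory 9+5=14, value 15+13=28
Best: 43 rps.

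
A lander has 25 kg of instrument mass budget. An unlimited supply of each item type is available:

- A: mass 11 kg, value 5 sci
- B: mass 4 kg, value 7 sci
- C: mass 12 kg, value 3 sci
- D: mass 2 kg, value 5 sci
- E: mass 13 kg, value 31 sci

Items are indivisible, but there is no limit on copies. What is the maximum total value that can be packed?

Best value-per-unit is D at 5/2; filling with it alone gives 12×5 = 60.
Optimal mix: 6×D + 1×E → mass 25, value 61.

61 sci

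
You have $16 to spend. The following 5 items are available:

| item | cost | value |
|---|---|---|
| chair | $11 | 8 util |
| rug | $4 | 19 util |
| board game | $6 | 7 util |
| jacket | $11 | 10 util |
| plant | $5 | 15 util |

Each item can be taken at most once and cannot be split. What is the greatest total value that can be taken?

41 util

Check high-value combinations within $16:
- rug+board game+plant: cost 4+6+5=15, value 19+7+15=41
- rug+plant: cost 4+5=9, value 19+15=34
- rug+jacket: cost 4+11=15, value 19+10=29
Best: 41 util.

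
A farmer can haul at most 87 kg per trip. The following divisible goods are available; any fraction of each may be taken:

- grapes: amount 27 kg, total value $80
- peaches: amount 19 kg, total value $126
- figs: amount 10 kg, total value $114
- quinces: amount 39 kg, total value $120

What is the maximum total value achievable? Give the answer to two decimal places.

416.30

Take in order of value per unit:
- figs (114/10 per unit): all 10 → value 114, running total 114.00
- peaches (126/19 per unit): all 19 → value 126, running total 240.00
- quinces (120/39 per unit): all 39 → value 120, running total 360.00
- grapes (80/27 per unit): 19 of 27 → value 19×80/27 = 56.2963, running total 416.30
Total 416.30.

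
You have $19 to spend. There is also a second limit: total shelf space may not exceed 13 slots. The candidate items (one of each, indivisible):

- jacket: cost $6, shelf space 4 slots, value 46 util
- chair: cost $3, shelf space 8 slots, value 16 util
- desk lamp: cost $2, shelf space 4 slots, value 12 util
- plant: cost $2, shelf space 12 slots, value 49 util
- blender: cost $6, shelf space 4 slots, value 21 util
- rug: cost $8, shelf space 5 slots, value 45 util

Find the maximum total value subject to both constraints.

Feasible sets respecting both limits:
- jacket+desk lamp+rug: cost 16, shelf space 13, value 103
- jacket+rug: cost 14, shelf space 9, value 91
- jacket+desk lamp+blender: cost 14, shelf space 12, value 79
Best: 103 util.

103 util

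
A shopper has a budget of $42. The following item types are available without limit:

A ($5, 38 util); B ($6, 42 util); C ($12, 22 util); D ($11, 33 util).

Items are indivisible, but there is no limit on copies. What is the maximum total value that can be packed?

312 util

Best value-per-unit is A at 38/5; filling with it alone gives 8×38 = 304.
Optimal mix: 6×A + 2×B → cost 42, value 312.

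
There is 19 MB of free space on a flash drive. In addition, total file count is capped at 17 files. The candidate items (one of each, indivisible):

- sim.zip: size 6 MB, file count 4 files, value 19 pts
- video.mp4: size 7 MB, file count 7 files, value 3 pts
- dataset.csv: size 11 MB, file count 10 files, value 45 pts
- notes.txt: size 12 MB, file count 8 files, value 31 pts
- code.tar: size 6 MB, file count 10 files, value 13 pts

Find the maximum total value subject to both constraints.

64 pts

Feasible sets respecting both limits:
- sim.zip+dataset.csv: size 17, file count 14, value 64
- sim.zip+notes.txt: size 18, file count 12, value 50
- video.mp4+dataset.csv: size 18, file count 17, value 48
Best: 64 pts.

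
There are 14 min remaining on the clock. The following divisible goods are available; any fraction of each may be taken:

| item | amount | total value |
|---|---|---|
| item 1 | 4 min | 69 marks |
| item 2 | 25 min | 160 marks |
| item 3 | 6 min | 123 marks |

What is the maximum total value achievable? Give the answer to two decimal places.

217.60

Take in order of value per unit:
- item 3 (123/6 per unit): all 6 → value 123, running total 123.00
- item 1 (69/4 per unit): all 4 → value 69, running total 192.00
- item 2 (160/25 per unit): 4 of 25 → value 4×160/25 = 25.6000, running total 217.60
Total 217.60.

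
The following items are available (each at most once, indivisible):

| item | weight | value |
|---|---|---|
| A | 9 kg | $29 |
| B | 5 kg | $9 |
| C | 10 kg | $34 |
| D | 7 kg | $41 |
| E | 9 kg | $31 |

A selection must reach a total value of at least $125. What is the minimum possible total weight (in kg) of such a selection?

Subsets with value ≥ 125, sorted by total weight:
- A+C+D+E: weight 35, value 135
- A+B+C+D+E: weight 40, value 144
Minimum weight: 35 kg.

35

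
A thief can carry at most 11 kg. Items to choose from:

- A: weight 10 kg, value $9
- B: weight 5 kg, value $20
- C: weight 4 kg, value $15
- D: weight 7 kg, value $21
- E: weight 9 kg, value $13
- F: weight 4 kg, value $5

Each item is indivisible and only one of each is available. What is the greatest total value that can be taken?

$36

Check high-value combinations within 11 kg:
- C+D: weight 4+7=11, value 15+21=36
- B+C: weight 5+4=9, value 20+15=35
- D+F: weight 7+4=11, value 21+5=26
- B+F: weight 5+4=9, value 20+5=25
Best: $36.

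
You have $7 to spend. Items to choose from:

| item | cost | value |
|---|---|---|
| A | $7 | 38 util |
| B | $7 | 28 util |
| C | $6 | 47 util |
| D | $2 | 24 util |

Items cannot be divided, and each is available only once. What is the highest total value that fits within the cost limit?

Check high-value combinations within $7:
- C: cost 6, value 47
- A: cost 7, value 38
- B: cost 7, value 28
- D: cost 2, value 24
Best: 47 util.

47 util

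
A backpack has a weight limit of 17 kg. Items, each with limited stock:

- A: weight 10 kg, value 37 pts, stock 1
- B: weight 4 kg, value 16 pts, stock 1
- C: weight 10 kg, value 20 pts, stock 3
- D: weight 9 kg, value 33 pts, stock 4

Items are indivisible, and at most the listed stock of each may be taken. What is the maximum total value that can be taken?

53 pts

Top feasible selections:
- 1×A + 1×B: weight 14, value 53
- 1×B + 1×D: weight 13, value 49
- 1×A: weight 10, value 37
- 1×B + 1×C: weight 14, value 36
Best: 53 pts.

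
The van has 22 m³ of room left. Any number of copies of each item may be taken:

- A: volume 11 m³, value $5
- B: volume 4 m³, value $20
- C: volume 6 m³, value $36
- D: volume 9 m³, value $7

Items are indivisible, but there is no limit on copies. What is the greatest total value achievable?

$128

Best value-per-unit is C at 36/6; filling with it alone gives 3×36 = 108.
Optimal mix: 1×B + 3×C → volume 22, value 128.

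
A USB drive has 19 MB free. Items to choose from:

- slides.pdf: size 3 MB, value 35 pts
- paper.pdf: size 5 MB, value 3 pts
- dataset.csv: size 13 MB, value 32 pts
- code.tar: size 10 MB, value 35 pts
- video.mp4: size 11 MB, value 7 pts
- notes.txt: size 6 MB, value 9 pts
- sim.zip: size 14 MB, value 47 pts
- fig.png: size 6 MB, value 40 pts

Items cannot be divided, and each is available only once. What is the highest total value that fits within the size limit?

This is a 0/1 knapsack; check combinations near the capacity.
- slides.pdf+code.tar+fig.png: size 3+10+6=19, value 35+35+40=110
- slides.pdf+notes.txt+fig.png: size 3+6+6=15, value 35+9+40=84
- slides.pdf+sim.zip: size 3+14=17, value 35+47=82
Best: 110 pts.

110 pts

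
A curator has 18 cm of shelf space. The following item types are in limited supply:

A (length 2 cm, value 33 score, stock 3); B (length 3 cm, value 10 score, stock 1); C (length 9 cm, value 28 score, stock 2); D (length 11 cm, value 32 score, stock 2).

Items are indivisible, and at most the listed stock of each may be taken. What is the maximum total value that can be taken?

Top feasible selections:
- 3×A + 1×B + 1×C: length 18, value 137
- 3×A + 1×D: length 17, value 131
- 3×A + 1×C: length 15, value 127
Best: 137 score.

137 score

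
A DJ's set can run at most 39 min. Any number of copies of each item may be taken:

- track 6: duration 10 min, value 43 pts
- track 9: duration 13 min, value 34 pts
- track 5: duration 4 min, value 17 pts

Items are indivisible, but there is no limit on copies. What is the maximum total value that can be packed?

163 pts

Best value-per-unit is track 6 at 43/10; filling with it alone gives 3×43 = 129.
Optimal mix: 3×track 6 + 2×track 5 → duration 38, value 163.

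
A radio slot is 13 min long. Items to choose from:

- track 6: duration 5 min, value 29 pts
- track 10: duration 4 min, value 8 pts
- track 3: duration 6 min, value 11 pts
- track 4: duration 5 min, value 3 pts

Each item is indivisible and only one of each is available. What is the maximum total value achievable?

40 pts

This is a 0/1 knapsack; check combinations near the capacity.
- track 6+track 3: duration 5+6=11, value 29+11=40
- track 6+track 10: duration 5+4=9, value 29+8=37
- track 6+track 4: duration 5+5=10, value 29+3=32
- track 6: duration 5, value 29
Best: 40 pts.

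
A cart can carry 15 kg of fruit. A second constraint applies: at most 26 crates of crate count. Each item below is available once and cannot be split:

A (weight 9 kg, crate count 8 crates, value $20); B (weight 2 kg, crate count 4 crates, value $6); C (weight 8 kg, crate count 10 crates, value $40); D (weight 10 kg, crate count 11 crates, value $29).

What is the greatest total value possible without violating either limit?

Feasible sets respecting both limits:
- B+C: weight 10, crate count 14, value 46
- C: weight 8, crate count 10, value 40
- B+D: weight 12, crate count 15, value 35
- D: weight 10, crate count 11, value 29
Best: $46.

$46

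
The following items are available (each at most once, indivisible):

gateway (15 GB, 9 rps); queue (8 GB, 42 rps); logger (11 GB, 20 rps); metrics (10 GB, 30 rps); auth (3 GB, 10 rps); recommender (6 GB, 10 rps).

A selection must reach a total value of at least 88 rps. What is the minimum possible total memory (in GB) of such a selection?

27

Subsets with value ≥ 88, sorted by total memory:
- queue+metrics+auth+recommender: memory 27, value 92
- queue+logger+metrics: memory 29, value 92
- queue+logger+metrics+auth: memory 32, value 102
Minimum memory: 27 GB.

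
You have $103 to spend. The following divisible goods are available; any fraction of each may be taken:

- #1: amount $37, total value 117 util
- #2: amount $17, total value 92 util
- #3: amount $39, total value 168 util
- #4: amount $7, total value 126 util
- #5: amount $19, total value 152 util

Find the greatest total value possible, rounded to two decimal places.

604.41

Take in order of value per unit:
- #4 (126/7 per unit): all 7 → value 126, running total 126.00
- #5 (152/19 per unit): all 19 → value 152, running total 278.00
- #2 (92/17 per unit): all 17 → value 92, running total 370.00
- #3 (168/39 per unit): all 39 → value 168, running total 538.00
- #1 (117/37 per unit): 21 of 37 → value 21×117/37 = 66.4054, running total 604.41
Total 604.41.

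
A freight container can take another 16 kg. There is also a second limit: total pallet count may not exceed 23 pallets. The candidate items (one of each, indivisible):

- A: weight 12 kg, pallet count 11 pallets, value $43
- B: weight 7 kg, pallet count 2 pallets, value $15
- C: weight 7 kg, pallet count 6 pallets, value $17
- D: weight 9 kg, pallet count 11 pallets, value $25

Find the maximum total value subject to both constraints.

Feasible sets respecting both limits:
- A: weight 12, pallet count 11, value 43
- C+D: weight 16, pallet count 17, value 42
- B+D: weight 16, pallet count 13, value 40
- B+C: weight 14, pallet count 8, value 32
Best: $43.

$43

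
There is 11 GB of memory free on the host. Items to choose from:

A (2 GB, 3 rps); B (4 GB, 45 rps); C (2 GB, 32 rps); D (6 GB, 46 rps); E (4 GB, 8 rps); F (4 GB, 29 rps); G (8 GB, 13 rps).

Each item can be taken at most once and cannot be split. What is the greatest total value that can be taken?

This is a 0/1 knapsack; check combinations near the capacity.
- B+C+F: memory 4+2+4=10, value 45+32+29=106
- B+D: memory 4+6=10, value 45+46=91
- B+C+E: memory 4+2+4=10, value 45+32+8=85
- A+C+D: memory 2+2+6=10, value 3+32+46=81
Best: 106 rps.

106 rps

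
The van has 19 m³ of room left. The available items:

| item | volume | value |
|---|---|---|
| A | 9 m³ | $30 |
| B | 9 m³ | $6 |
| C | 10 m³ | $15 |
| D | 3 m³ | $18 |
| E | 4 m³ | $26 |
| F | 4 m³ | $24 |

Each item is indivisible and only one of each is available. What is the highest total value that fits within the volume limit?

$80

Check high-value combinations within 19 m³:
- A+E+F: volume 9+4+4=17, value 30+26+24=80
- A+D+E: volume 9+3+4=16, value 30+18+26=74
- A+D+F: volume 9+3+4=16, value 30+18+24=72
Best: $80.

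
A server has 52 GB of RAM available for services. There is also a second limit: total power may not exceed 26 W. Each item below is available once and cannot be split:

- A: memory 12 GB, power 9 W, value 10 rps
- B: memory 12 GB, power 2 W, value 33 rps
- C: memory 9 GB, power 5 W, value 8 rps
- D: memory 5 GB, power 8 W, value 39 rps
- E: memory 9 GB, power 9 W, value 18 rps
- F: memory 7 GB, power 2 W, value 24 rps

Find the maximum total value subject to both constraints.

122 rps

Feasible sets respecting both limits:
- B+C+D+E+F: memory 42, power 26, value 122
- A+B+C+D+F: memory 45, power 26, value 114
- B+D+E+F: memory 33, power 21, value 114
Best: 122 rps.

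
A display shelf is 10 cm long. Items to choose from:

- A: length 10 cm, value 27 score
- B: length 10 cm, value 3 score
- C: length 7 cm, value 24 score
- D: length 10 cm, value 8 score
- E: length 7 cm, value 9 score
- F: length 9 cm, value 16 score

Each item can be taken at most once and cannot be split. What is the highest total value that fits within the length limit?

Check high-value combinations within 10 cm:
- A: length 10, value 27
- C: length 7, value 24
- F: length 9, value 16
- E: length 7, value 9
- D: length 10, value 8
Best: 27 score.

27 score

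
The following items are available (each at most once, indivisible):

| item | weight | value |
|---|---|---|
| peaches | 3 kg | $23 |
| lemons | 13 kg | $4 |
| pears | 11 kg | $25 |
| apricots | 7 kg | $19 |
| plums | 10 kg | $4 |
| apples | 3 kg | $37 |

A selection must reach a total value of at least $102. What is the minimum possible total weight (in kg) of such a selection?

Subsets with value ≥ 102, sorted by total weight:
- peaches+pears+apricots+apples: weight 24, value 104
- peaches+pears+apricots+plums+apples: weight 34, value 108
- peaches+lemons+pears+apricots+apples: weight 37, value 108
Minimum weight: 24 kg.

24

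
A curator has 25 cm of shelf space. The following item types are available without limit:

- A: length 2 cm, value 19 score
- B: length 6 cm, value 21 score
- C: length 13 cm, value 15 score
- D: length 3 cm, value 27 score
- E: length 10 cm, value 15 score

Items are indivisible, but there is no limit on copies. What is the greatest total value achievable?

Best value-per-unit is A at 19/2; filling with it alone gives 12×19 = 228.
Optimal mix: 11×A + 1×D → length 25, value 236.

236 score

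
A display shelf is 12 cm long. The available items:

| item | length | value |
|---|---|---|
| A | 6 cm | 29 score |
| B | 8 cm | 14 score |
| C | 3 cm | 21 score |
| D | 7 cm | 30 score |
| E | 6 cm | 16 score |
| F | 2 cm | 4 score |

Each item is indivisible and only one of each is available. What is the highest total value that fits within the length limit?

Check high-value combinations within 12 cm:
- C+D+F: length 3+7+2=12, value 21+30+4=55
- A+C+F: length 6+3+2=11, value 29+21+4=54
- C+D: length 3+7=10, value 21+30=51
- A+C: length 6+3=9, value 29+21=50
- A+E: length 6+6=12, value 29+16=45
Best: 55 score.

55 score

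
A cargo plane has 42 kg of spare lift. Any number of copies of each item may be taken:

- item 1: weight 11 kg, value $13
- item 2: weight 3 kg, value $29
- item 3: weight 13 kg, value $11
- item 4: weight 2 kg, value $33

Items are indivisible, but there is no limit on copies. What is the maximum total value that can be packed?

$693

Best value-per-unit is item 4 at 33/2, and filling with it alone uses weight 21×2=42. No mix of the others beats 21×33 = 693.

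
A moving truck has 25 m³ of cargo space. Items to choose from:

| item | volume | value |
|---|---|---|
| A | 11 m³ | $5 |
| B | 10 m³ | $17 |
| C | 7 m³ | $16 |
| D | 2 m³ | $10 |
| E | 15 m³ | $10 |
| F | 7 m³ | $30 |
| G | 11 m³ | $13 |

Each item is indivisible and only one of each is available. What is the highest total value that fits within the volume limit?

Check high-value combinations within 25 m³:
- B+C+F: volume 10+7+7=24, value 17+16+30=63
- C+F+G: volume 7+7+11=25, value 16+30+13=59
- B+D+F: volume 10+2+7=19, value 17+10+30=57
Best: $63.

$63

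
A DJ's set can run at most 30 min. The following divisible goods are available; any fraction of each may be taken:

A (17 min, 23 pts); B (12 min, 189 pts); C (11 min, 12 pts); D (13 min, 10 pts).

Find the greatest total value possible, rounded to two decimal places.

213.09

Take in order of value per unit:
- B (189/12 per unit): all 12 → value 189, running total 189.00
- A (23/17 per unit): all 17 → value 23, running total 212.00
- C (12/11 per unit): 1 of 11 → value 1×12/11 = 1.0909, running total 213.09
Total 213.09.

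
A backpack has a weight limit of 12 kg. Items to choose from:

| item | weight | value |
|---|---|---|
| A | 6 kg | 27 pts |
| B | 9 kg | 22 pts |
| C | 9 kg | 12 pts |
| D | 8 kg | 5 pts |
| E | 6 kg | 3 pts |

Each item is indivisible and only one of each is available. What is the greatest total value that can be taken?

Check high-value combinations within 12 kg:
- A+E: weight 6+6=12, value 27+3=30
- A: weight 6, value 27
- B: weight 9, value 22
- C: weight 9, value 12
Best: 30 pts.

30 pts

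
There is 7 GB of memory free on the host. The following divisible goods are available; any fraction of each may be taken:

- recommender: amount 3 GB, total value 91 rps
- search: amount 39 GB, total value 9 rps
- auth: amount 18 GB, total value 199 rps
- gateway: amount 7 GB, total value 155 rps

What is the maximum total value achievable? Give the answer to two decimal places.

Take in order of value per unit:
- recommender (91/3 per unit): all 3 → value 91, running total 91.00
- gateway (155/7 per unit): 4 of 7 → value 4×155/7 = 88.5714, running total 179.57
Total 179.57.

179.57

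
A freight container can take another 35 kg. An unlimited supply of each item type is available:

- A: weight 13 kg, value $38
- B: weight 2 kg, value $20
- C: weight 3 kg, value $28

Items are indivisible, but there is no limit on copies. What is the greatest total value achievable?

$348

Best value-per-unit is B at 20/2; filling with it alone gives 17×20 = 340.
Optimal mix: 16×B + 1×C → weight 35, value 348.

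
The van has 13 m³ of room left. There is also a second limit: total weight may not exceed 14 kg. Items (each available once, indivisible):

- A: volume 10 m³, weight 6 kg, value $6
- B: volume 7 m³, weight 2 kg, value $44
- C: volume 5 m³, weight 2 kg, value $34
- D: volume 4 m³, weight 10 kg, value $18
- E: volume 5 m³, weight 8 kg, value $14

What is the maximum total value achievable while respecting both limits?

Feasible sets respecting both limits:
- B+C: volume 12, weight 4, value 78
- B+D: volume 11, weight 12, value 62
- B+E: volume 12, weight 10, value 58
- C+D: volume 9, weight 12, value 52
Best: $78.

$78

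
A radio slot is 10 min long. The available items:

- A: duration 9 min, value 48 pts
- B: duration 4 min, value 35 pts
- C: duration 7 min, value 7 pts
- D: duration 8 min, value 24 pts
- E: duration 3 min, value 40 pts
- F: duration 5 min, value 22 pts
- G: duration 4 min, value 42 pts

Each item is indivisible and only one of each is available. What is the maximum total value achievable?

82 pts

Check high-value combinations within 10 min:
- E+G: duration 3+4=7, value 40+42=82
- B+G: duration 4+4=8, value 35+42=77
- B+E: duration 4+3=7, value 35+40=75
Best: 82 pts.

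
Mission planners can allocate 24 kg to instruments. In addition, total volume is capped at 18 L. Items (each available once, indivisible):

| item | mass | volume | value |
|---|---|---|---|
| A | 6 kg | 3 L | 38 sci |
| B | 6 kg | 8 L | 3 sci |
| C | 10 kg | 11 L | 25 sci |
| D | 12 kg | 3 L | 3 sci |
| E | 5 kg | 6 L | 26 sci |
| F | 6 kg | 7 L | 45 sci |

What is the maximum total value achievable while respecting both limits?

109 sci

Feasible sets respecting both limits:
- A+E+F: mass 17, volume 16, value 109
- A+B+F: mass 18, volume 18, value 86
- A+D+F: mass 24, volume 13, value 86
- A+F: mass 12, volume 10, value 83
Best: 109 sci.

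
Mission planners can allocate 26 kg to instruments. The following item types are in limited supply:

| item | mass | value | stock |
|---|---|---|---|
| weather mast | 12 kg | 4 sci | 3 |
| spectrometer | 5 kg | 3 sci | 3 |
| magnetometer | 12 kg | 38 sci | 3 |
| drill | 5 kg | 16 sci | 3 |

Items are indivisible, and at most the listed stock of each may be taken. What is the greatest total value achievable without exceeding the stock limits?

76 sci

Top feasible selections:
- 2×magnetometer: mass 24, value 76
- 1×magnetometer + 2×drill: mass 22, value 70
- 1×spectrometer + 1×magnetometer + 1×drill: mass 22, value 57
- 1×magnetometer + 1×drill: mass 17, value 54
Best: 76 sci.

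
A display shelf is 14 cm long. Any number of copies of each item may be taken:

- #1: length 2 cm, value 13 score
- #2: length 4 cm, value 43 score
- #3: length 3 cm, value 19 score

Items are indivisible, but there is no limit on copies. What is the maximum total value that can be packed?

Best value-per-unit is #2 at 43/4; filling with it alone gives 3×43 = 129.
Optimal mix: 1×#1 + 3×#2 → length 14, value 142.

142 score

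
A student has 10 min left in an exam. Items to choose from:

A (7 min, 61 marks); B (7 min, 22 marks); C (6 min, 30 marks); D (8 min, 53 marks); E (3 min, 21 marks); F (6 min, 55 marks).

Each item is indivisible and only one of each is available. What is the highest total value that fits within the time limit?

82 marks

Check high-value combinations within 10 min:
- A+E: time 7+3=10, value 61+21=82
- E+F: time 3+6=9, value 21+55=76
- A: time 7, value 61
- F: time 6, value 55
- D: time 8, value 53
Best: 82 marks.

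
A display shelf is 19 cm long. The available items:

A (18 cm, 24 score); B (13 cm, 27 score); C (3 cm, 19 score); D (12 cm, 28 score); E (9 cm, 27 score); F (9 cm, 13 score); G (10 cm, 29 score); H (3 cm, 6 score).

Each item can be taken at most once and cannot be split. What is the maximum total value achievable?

56 score

Check high-value combinations within 19 cm:
- E+G: length 9+10=19, value 27+29=56
- C+G+H: length 3+10+3=16, value 19+29+6=54
- C+D+H: length 3+12+3=18, value 19+28+6=53
Best: 56 score.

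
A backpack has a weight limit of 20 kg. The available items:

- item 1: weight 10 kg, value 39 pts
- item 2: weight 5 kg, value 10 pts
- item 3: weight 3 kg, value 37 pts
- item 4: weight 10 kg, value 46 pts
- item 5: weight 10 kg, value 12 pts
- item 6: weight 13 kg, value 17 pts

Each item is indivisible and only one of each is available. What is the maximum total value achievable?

93 pts

Check high-value combinations within 20 kg:
- item 2+item 3+item 4: weight 5+3+10=18, value 10+37+46=93
- item 1+item 2+item 3: weight 10+5+3=18, value 39+10+37=86
- item 1+item 4: weight 10+10=20, value 39+46=85
Best: 93 pts.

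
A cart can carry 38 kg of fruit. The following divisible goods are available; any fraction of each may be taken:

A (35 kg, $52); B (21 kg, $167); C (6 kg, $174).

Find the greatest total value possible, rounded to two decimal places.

Take in order of value per unit:
- C (174/6 per unit): all 6 → value 174, running total 174.00
- B (167/21 per unit): all 21 → value 167, running total 341.00
- A (52/35 per unit): 11 of 35 → value 11×52/35 = 16.3429, running total 357.34
Total 357.34.

357.34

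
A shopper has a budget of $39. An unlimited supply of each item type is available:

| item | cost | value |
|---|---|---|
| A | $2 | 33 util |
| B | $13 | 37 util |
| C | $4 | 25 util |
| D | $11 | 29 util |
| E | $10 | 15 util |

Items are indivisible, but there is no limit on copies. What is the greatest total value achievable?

627 util

Best value-per-unit is A at 33/2, and filling with it alone uses cost 19×2=38. No mix of the others beats 19×33 = 627.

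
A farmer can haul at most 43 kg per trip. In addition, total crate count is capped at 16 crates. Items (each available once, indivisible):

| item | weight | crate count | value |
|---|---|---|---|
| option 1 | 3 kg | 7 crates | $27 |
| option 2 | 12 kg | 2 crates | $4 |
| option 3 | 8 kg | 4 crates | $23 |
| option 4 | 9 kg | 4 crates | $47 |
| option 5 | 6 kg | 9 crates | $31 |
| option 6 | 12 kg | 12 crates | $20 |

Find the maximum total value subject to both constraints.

$97

Feasible sets respecting both limits:
- option 1+option 3+option 4: weight 20, crate count 15, value 97
- option 2+option 4+option 5: weight 27, crate count 15, value 82
- option 1+option 2+option 4: weight 24, crate count 13, value 78
- option 4+option 5: weight 15, crate count 13, value 78
Best: $97.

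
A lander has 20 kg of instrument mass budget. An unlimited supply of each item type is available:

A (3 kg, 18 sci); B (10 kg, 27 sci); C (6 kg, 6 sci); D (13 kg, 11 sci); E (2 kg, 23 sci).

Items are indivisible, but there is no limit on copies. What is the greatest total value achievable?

Best value-per-unit is E at 23/2, and filling with it alone uses mass 10×2=20. No mix of the others beats 10×23 = 230.

230 sci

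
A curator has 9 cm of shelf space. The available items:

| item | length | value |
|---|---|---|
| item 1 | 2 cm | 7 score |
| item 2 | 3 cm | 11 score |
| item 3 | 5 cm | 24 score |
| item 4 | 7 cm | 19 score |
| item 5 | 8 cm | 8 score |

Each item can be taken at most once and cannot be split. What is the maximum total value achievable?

This is a 0/1 knapsack; check combinations near the capacity.
- item 2+item 3: length 3+5=8, value 11+24=35
- item 1+item 3: length 2+5=7, value 7+24=31
- item 1+item 4: length 2+7=9, value 7+19=26
- item 3: length 5, value 24
Best: 35 score.

35 score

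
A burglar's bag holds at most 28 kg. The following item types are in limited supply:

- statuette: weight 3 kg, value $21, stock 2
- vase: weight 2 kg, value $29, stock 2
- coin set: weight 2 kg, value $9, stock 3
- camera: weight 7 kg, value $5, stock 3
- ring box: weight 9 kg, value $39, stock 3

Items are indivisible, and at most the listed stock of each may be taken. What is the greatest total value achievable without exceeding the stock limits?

Top feasible selections:
- 2×statuette + 2×vase + 2×ring box: weight 28, value 178
- 2×statuette + 2×vase + 3×coin set + 1×ring box: weight 25, value 166
Best: $178.

$178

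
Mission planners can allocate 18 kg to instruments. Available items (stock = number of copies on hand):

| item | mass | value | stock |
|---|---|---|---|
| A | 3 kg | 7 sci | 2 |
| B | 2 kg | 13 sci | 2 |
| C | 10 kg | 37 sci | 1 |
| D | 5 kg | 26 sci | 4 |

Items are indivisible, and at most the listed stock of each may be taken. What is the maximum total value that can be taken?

91 sci

Top feasible selections:
- 1×B + 3×D: mass 17, value 91
- 1×A + 2×B + 2×D: mass 17, value 85
- 1×A + 3×D: mass 18, value 85
Best: 91 sci.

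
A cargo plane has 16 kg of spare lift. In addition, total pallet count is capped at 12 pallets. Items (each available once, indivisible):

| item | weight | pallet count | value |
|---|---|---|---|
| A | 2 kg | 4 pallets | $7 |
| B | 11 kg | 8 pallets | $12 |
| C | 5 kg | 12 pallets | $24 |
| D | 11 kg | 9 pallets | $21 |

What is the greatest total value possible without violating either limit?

$24

Feasible sets respecting both limits:
- C: weight 5, pallet count 12, value 24
- D: weight 11, pallet count 9, value 21
- A+B: weight 13, pallet count 12, value 19
Best: $24.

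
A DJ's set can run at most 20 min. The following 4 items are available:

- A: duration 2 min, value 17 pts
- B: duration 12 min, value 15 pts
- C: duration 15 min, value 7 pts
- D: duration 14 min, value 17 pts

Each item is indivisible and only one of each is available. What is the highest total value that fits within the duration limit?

Check high-value combinations within 20 min:
- A+D: duration 2+14=16, value 17+17=34
- A+B: duration 2+12=14, value 17+15=32
- A+C: duration 2+15=17, value 17+7=24
- A: duration 2, value 17
Best: 34 pts.

34 pts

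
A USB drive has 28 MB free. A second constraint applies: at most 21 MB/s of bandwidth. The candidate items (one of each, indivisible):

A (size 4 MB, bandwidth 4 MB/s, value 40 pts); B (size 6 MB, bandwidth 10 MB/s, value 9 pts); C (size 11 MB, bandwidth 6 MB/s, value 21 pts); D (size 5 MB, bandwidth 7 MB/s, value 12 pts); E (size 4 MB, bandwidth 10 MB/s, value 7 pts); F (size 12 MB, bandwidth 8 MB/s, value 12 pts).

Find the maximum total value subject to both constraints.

Feasible sets respecting both limits:
- A+C+D: size 20, bandwidth 17, value 73
- A+C+F: size 27, bandwidth 18, value 73
- A+B+C: size 21, bandwidth 20, value 70
- A+C+E: size 19, bandwidth 20, value 68
Best: 73 pts.

73 pts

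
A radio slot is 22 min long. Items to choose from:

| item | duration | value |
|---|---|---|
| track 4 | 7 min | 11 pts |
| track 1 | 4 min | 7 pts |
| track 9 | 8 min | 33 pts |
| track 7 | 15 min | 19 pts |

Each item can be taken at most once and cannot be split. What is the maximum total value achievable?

This is a 0/1 knapsack; check combinations near the capacity.
- track 4+track 1+track 9: duration 7+4+8=19, value 11+7+33=51
- track 4+track 9: duration 7+8=15, value 11+33=44
- track 1+track 9: duration 4+8=12, value 7+33=40
Best: 51 pts.

51 pts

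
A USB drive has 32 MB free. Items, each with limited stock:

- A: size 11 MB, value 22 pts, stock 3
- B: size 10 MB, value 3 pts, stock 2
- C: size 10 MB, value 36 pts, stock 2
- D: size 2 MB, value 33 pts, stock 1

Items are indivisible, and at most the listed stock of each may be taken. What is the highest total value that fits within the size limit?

108 pts

Best selections within size 32 and stock limits:
- 1×B + 2×C + 1×D: size 32, value 108
- 2×C + 1×D: size 22, value 105
- 1×A + 2×C: size 31, value 94
Best: 108 pts.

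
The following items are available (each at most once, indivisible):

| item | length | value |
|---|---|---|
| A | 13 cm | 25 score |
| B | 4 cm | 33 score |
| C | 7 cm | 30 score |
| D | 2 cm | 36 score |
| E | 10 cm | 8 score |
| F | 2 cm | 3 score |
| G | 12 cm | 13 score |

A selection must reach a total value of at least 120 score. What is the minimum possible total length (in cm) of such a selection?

26

Subsets with value ≥ 120, sorted by total length:
- A+B+C+D: length 26, value 124
- A+B+C+D+F: length 28, value 127
- B+C+D+E+G: length 35, value 120
- A+B+C+D+E: length 36, value 132
Minimum length: 26 cm.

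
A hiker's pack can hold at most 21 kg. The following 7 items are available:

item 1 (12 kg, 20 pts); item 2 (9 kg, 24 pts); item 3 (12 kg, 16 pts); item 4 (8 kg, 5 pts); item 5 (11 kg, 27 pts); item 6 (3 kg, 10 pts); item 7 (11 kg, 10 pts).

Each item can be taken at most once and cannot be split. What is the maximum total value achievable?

51 pts

Check high-value combinations within 21 kg:
- item 2+item 5: weight 9+11=20, value 24+27=51
- item 1+item 2: weight 12+9=21, value 20+24=44
- item 2+item 3: weight 9+12=21, value 24+16=40
- item 2+item 4+item 6: weight 9+8+3=20, value 24+5+10=39
- item 5+item 6: weight 11+3=14, value 27+10=37
Best: 51 pts.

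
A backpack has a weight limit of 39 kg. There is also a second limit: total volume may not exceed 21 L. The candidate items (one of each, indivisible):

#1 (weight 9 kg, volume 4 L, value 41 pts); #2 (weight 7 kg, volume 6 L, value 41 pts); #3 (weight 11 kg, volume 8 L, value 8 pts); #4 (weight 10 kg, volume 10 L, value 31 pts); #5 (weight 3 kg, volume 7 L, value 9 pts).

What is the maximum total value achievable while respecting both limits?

Feasible sets respecting both limits:
- #1+#2+#4: weight 26, volume 20, value 113
- #1+#2+#5: weight 19, volume 17, value 91
- #1+#2+#3: weight 27, volume 18, value 90
- #1+#2: weight 16, volume 10, value 82
Best: 113 pts.

113 pts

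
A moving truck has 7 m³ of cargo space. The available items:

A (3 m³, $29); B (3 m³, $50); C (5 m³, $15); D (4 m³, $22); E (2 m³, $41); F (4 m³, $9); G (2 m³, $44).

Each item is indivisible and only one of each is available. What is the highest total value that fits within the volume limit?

$135

Check high-value combinations within 7 m³:
- B+E+G: volume 3+2+2=7, value 50+41+44=135
- A+E+G: volume 3+2+2=7, value 29+41+44=114
- B+G: volume 3+2=5, value 50+44=94
- B+E: volume 3+2=5, value 50+41=91
- E+G: volume 2+2=4, value 41+44=85
Best: $135.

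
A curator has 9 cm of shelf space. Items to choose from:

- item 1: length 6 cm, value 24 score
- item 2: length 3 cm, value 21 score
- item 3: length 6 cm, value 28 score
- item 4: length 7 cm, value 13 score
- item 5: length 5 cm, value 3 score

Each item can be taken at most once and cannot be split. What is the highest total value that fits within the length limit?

This is a 0/1 knapsack; check combinations near the capacity.
- item 2+item 3: length 3+6=9, value 21+28=49
- item 1+item 2: length 6+3=9, value 24+21=45
- item 3: length 6, value 28
- item 1: length 6, value 24
- item 2+item 5: length 3+5=8, value 21+3=24
Best: 49 score.

49 score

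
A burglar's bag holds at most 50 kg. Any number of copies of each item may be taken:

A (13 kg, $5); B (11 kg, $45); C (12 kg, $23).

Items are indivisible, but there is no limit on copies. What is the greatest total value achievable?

Best value-per-unit is B at 45/11, and filling with it alone uses weight 4×11=44. No mix of the others beats 4×45 = 180.

$180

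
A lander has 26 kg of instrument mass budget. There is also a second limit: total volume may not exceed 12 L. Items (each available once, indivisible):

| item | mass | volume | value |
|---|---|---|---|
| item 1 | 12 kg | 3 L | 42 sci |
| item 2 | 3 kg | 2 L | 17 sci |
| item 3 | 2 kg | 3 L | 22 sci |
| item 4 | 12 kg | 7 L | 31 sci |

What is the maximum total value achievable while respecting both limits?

Feasible sets respecting both limits:
- item 1+item 2+item 3: mass 17, volume 8, value 81
- item 1+item 4: mass 24, volume 10, value 73
- item 2+item 3+item 4: mass 17, volume 12, value 70
Best: 81 sci.

81 sci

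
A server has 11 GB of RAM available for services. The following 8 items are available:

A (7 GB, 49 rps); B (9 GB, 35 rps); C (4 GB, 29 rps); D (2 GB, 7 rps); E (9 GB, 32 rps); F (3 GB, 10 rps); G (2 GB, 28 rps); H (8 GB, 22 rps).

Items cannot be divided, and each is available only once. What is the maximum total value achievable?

Check high-value combinations within 11 GB:
- A+D+G: memory 7+2+2=11, value 49+7+28=84
- A+C: memory 7+4=11, value 49+29=78
- A+G: memory 7+2=9, value 49+28=77
Best: 84 rps.

84 rps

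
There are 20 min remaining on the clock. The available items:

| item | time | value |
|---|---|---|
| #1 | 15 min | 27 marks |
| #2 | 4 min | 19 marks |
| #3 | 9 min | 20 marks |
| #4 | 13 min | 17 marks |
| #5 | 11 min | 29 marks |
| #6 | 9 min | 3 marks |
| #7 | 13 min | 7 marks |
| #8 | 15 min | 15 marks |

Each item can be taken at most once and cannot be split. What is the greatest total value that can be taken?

49 marks

This is a 0/1 knapsack; check combinations near the capacity.
- #3+#5: time 9+11=20, value 20+29=49
- #2+#5: time 4+11=15, value 19+29=48
- #1+#2: time 15+4=19, value 27+19=46
- #2+#3: time 4+9=13, value 19+20=39
- #2+#4: time 4+13=17, value 19+17=36
Best: 49 marks.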